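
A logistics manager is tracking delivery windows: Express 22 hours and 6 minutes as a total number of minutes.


Hours: 22
Extra minutes: 6
Minutes per hour: 60
Hours to minutes: 22 x 60 = 1320
Total: 1320 + 6 = 1326

1326


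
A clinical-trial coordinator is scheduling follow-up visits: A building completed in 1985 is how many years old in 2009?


Birth year: 1985
Current year: 2009
Age = current year - birth year
Age = 2009 - 1985 = 24

24


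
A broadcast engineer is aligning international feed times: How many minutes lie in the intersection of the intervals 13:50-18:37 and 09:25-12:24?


Interval A: [830, 1117] minutes from midnight
Interval B: [565, 744] minutes from midnight
Overlap start = max(830, 565) = 830
Overlap end = min(1117, 744) = 744
End <= start, so the intervals do not overlap: 0 minutes

0


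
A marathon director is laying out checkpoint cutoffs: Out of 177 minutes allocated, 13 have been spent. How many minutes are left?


Total budget: 177 minutes
Time used: 13 minutes
Remaining: 177 - 13 = 164 minutes
Percent used: 7.3%
Percent remaining: 92.7%

164


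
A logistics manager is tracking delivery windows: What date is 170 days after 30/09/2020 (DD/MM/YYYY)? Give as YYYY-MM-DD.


Start: 2020-09-30
Adding 170 days
Days remaining in September: 0
After September: 170 days still to add
October 2020: 31 days, 139 remaining
November 2020: 30 days, 109 remaining
December 2020: 31 days, 78 remaining
January 2021: 31 days, 47 remaining
Result: 2021-03-19

2021-03-19


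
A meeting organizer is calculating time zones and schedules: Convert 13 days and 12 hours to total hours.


Days: 13
Extra hours: 12
Hours per day: 24
Days to hours: 13 x 24 = 312
Total: 312 + 12 = 324

324


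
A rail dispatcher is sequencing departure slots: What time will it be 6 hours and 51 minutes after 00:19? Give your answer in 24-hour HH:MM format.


Start time: 00:19
Adding: 6 hours 51 minutes
Minutes: 19 + 51 = 70
Minute overflow: 70 >= 60, so carry 1 hour, minutes = 10
Hours: 0 + 6 + 1 = 7
Result: 07:10

07:10


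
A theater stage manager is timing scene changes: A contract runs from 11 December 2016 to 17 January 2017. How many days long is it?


Start date: 2016-12-11
End date: 2017-01-17
Dec 2016: +21 days
Jan 2017: +16 days
Total: 37 days

37


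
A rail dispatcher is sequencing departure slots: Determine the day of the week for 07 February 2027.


Date: 2027-02-07
January 1, 2027 is a Friday
Day of year: 38
Offset from Jan 1: 37 days
37 mod 7 = 2
Result: Sunday

Sunday


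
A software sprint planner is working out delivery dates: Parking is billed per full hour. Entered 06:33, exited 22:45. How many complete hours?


Start: 06:33
End: 22:45
Hour difference: 22 - 6 = 16 hours
Minute difference: 45 - 33 = 12 minutes
Total minutes: 972
Complete hours: 972 / 60 = 16 (remainder 12)

16


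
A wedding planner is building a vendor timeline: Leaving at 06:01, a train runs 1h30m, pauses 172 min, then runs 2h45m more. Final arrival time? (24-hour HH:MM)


Depart: 06:01
Leg 1: +90 min -> 07:31
Layover: +172 min -> 10:23
Leg 2: +165 min -> 13:08
Total travel: 427 minutes = 7h 7m
Arrival: 13:08

13:08


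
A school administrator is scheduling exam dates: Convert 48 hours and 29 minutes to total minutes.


Hours: 48
Minutes: 29
Convert hours to minutes: 48 x 60 = 2880
Add remaining minutes: 2880 + 29 = 2909

2909


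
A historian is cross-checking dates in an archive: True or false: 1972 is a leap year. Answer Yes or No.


Year: 1972
Divisible by 4? 1972 / 4 = 493.0 -> Yes
Divisible by 100? 1972 / 100 = 19.72 -> No
Divisible by 4 but not 100, so it IS a leap year

Yes


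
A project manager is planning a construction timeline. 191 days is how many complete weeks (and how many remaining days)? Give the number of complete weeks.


Total days: 191
Days per week: 7
Division: 191 / 7 = 27 remainder 2
Complete weeks: 27
Remaining days: 2

27


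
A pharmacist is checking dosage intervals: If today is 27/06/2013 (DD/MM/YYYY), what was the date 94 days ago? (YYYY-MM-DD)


Start: 2013-06-27
Subtracting 94 days
Days already passed in June: 27
After going back through June: 67 more days to subtract
May 2013: 31 days, 36 remaining
April 2013: 30 days, 6 remaining
March 2013 has 31 days, need 6
Result: 2013-03-25

2013-03-25


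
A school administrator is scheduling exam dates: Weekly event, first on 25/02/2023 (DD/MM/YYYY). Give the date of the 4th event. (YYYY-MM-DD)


First occurrence: 2023-02-25 (occurrence 1)
Each occurrence is 7 days after the previous.
Occurrence 4 is 3 weeks after the first.
3 weeks = 21 days
2023-02-25 + 21 days = 2023-03-18

2023-03-18


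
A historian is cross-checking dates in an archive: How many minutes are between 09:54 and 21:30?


Start time: 09:54 = 594 minutes from midnight
End time: 21:30 = 1290 minutes from midnight
Difference: 1290 - 594 = 696 minutes
That is 11 hours and 36 minutes

696


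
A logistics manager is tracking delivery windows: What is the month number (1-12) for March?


Calendar month order:
2. February
3. March <--
4. April
March is month number 3

3


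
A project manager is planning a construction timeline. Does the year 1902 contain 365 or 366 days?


Year: 1902
Check leap year rules:
Divisible by 4? No
1902 is not a leap year
Days: 365

365


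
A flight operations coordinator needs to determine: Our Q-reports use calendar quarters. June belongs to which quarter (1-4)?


Month: June (month 6)
Q1: January-March (months 1-3)
Q2: April-June (months 4-6)
Q3: July-September (months 7-9)
Q4: October-December (months 10-12)
Month 6 falls in Q2

2


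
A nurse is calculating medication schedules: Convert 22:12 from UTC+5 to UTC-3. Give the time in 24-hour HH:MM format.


Local time: 22:12 at UTC+5 (offset 5h)
Target zone: UTC-3 (offset -3h)
Difference: -3 - (5) = -8 hours
Calculation: 22 + (-8) = 14
Result: 14:12

14:12


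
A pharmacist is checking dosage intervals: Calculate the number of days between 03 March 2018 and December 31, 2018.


Start: March 03, 2018
End: December 31, 2018
Days left in March: 28
April: 30
May: 31
June: 30
July: 31
... plus remaining months
Sum of remaining months: 275
Total: 28 + 275 = 303

303


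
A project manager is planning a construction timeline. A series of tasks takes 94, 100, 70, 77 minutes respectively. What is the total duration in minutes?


Durations: 94, 100, 70, 77
Running sum: 94
+ 100 = 194
+ 70 = 264
+ 77 = 341
Total duration: 341 minutes
That is 5 hours and 41 minutes

341


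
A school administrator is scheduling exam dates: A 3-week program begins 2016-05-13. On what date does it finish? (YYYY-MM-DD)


Start: 2016-05-13
Weeks to add: 3
Convert to days: 3 x 7 = 21 days
Add 21 days to 2016-05-13
Result: 2016-06-03

2016-06-03


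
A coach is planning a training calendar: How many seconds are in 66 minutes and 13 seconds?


Minutes: 66
Seconds: 13
Convert minutes to seconds: 66 x 60 = 3960
Add remaining seconds: 3960 + 13 = 3973

3973


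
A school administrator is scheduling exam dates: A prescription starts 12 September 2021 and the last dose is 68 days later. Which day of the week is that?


Start: 2021-09-12 (Sunday)
Step 1 - find target date: add 68 days
  2021-09-12 + 68 days = 2021-11-19
Step 2 - day of week:
  68 mod 7 = 5
  Sunday + 5 days -> Friday
Result: Friday (2021-11-19)

Friday


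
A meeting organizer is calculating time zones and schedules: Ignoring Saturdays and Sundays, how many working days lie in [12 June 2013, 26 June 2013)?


Start: 2013-06-12 (Wednesday)
End (exclusive): 2013-06-26 (Wednesday)
Total calendar days: 14
Full weeks: 14 // 7 = 2 -> 10 weekdays
Remaining 0 days starting on Wednesday:
Total business days: 10 + 0 = 10

10


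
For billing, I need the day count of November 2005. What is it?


Month: November
Year: 2005
November is a 30-day month
Total: 30 days

30


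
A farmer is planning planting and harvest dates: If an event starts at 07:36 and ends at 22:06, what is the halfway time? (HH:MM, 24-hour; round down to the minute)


Start time: 07:36 = 456 minutes from midnight
End time: 22:06 = 1326 minutes from midnight
Sum: 456 + 1326 = 1782
Midpoint: 1782 / 2 = 891 minutes
Convert: 891 / 60 = 14 hours, 51 minutes
Result: 14:51

14:51


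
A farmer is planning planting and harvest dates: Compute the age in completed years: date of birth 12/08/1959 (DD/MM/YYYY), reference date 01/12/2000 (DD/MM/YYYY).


Birth: 1959-08-12
Reference: 2000-12-01
Year difference: 2000 - 1959 = 41
Has birthday (08-12) occurred by 12-01? Yes
Age in full years: 41

41


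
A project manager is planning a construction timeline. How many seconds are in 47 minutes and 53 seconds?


Minutes: 47
Extra seconds: 53
Seconds per minute: 60
Minutes to seconds: 47 x 60 = 2820
Total: 2820 + 53 = 2873

2873


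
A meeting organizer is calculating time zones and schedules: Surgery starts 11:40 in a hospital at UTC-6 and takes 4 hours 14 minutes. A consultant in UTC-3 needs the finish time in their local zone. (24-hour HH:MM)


Start: 11:40 in UTC-6
Step 1 - add duration:
  minutes: 40 + 14 = 54
  hours: 11 + 4 + 0 = 15
  end in UTC-6: 15:54
Step 2 - convert UTC-6 -> UTC-3:
  offset difference: -3 - (-6) = 3 hours
  15 + (3) = 18 -> mod 24 = 18
Result: 18:54 in UTC-3

18:54


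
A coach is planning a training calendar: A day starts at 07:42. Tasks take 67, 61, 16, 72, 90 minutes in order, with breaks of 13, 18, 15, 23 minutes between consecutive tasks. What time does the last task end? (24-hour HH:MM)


Start: 07:42 = 462 min from midnight
  after task 1 (67 min): 08:49
  after break (13 min): 09:02
  after task 2 (61 min): 10:03
  after break (18 min): 10:21
  after task 3 (16 min): 10:37
  after break (15 min): 10:52
  after task 4 (72 min): 12:04
  after break (23 min): 12:27
  after task 5 (90 min): 13:57
Total elapsed: 375 minutes
End time: 13:57

13:57


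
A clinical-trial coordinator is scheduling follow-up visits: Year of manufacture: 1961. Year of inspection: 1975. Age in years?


Birth year: 1961
Current year: 1975
Age = current year - birth year
Age = 1975 - 1961 = 14

14


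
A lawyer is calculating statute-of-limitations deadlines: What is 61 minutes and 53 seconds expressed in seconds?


Minutes: 61
Extra seconds: 53
Seconds per minute: 60
Minutes to seconds: 61 x 60 = 3660
Total: 3660 + 53 = 3713

3713


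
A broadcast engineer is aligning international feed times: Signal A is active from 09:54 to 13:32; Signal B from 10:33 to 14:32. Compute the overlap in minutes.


Interval A: [594, 812] minutes from midnight
Interval B: [633, 872] minutes from midnight
Overlap start = max(594, 633) = 633
Overlap end = min(812, 872) = 812
Overlap = 812 - 633 = 179 minutes

179


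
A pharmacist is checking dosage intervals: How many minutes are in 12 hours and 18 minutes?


Hours: 12
Minutes: 18
Convert hours to minutes: 12 x 60 = 720
Add remaining minutes: 720 + 18 = 738

738


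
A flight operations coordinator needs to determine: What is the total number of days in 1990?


Year: 1990
Check leap year rules:
Divisible by 4? No
1990 is not a leap year
Days: 365

365


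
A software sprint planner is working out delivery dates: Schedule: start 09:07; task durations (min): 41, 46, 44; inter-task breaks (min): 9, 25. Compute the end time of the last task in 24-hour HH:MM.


Start: 09:07 = 547 min from midnight
  after task 1 (41 min): 09:48
  after break (9 min): 09:57
  after task 2 (46 min): 10:43
  after break (25 min): 11:08
  after task 3 (44 min): 11:52
Total elapsed: 165 minutes
End time: 11:52

11:52


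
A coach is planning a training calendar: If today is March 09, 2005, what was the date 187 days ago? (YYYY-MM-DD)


Start: 2005-03-09
Subtracting 187 days
Days already passed in March: 9
After going back through March: 178 more days to subtract
February 2005: 28 days, 150 remaining
January 2005: 31 days, 119 remaining
December 2004: 31 days, 88 remaining
November 2004: 30 days, 58 remaining
Result: 2004-09-03

2004-09-03


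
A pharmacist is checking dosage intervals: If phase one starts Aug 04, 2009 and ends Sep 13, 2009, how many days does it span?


Start date: 2009-08-04
End date: 2009-09-13
Aug 2009: +28 days
Sep 2009: +12 days
Total: 40 days

40


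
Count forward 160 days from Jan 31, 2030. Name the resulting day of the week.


Start: 2030-01-31 (Thursday)
Step 1 - find target date: add 160 days
  2030-01-31 + 160 days = 2030-07-10
Step 2 - day of week:
  160 mod 7 = 6
  Thursday + 6 days -> Wednesday
Result: Wednesday (2030-07-10)

Wednesday


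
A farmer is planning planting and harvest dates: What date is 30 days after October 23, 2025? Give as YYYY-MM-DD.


Start: 2025-10-23
Adding 30 days
Days remaining in October: 8
After October: 22 days still to add
November 2025 has 30 days, need 22
Result: 2025-11-22

2025-11-22


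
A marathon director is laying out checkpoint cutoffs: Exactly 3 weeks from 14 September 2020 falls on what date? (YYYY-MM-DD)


Start: 2020-09-14
Weeks to add: 3
Convert to days: 3 x 7 = 21 days
Add 21 days to 2020-09-14
Result: 2020-10-05

2020-10-05


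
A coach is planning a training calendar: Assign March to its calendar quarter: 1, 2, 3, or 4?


Month: March (month 3)
Q1: January-March (months 1-3)
Q2: April-June (months 4-6)
Q3: July-September (months 7-9)
Q4: October-December (months 10-12)
Month 3 falls in Q1

1


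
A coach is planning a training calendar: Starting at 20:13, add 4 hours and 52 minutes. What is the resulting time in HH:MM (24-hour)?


Start time: 20:13
Adding: 4 hours 52 minutes
Minutes: 13 + 52 = 65
Minute overflow: 65 >= 60, so carry 1 hour, minutes = 5
Hours: 20 + 4 + 1 = 25
Hour wraparound: 25 mod 24 = 1
Result: 01:05

01:05


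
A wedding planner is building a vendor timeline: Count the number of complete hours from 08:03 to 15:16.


Start: 08:03
End: 15:16
Hour difference: 15 - 8 = 7 hours
Minute difference: 16 - 3 = 13 minutes
Total minutes: 433
Complete hours: 433 / 60 = 7 (remainder 13)

7


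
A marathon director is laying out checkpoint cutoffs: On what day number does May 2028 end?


Month: May
Year: 2028
May is a 31-day month
Total: 31 days

31


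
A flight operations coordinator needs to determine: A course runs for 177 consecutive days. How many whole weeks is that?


Total days: 177
Days per week: 7
Division: 177 / 7 = 25 remainder 2
Complete weeks: 25
Remaining days: 2

25


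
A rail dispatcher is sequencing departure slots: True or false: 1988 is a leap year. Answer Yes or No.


Year: 1988
Divisible by 4? 1988 / 4 = 497.0 -> Yes
Divisible by 100? 1988 / 100 = 19.88 -> No
Divisible by 4 but not 100, so it IS a leap year

Yes


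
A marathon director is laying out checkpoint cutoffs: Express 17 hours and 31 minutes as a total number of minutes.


Hours: 17
Extra minutes: 31
Minutes per hour: 60
Hours to minutes: 17 x 60 = 1020
Total: 1020 + 31 = 1051

1051


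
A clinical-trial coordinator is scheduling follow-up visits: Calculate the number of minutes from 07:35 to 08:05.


Start time: 07:35 = 455 minutes from midnight
End time: 08:05 = 485 minutes from midnight
Difference: 485 - 455 = 30 minutes
That is 0 hours and 30 minutes

30


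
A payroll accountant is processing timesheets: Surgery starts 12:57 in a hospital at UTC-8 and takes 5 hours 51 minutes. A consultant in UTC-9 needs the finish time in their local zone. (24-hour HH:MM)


Start: 12:57 in UTC-8
Step 1 - add duration:
  minutes: 57 + 51 = 108 (carry 1h)
  hours: 12 + 5 + 1 = 18
  end in UTC-8: 18:48
Step 2 - convert UTC-8 -> UTC-9:
  offset difference: -9 - (-8) = -1 hours
  18 + (-1) = 17 -> mod 24 = 17
Result: 17:48 in UTC-9

17:48


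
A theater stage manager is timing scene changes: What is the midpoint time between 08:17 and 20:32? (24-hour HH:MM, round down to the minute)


Start time: 08:17 = 497 minutes from midnight
End time: 20:32 = 1232 minutes from midnight
Sum: 497 + 1232 = 1729
Midpoint: 1729 / 2 = 864 minutes
Convert: 864 / 60 = 14 hours, 24 minutes
Result: 14:24

14:24


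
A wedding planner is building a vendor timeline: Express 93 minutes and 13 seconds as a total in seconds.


Minutes: 93
Seconds: 13
Convert minutes to seconds: 93 x 60 = 5580
Add remaining seconds: 5580 + 13 = 5593

5593


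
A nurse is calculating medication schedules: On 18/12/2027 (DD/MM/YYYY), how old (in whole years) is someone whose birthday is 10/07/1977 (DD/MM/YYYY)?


Birth: 1977-07-10
Reference: 2027-12-18
Year difference: 2027 - 1977 = 50
Has birthday (07-10) occurred by 12-18? Yes
Age in full years: 50

50


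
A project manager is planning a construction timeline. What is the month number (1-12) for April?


Calendar month order:
3. March
4. April <--
5. May
April is month number 4

4


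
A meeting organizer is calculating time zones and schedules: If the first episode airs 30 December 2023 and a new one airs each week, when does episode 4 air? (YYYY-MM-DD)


First occurrence: 2023-12-30 (occurrence 1)
Each occurrence is 7 days after the previous.
Occurrence 4 is 3 weeks after the first.
3 weeks = 21 days
2023-12-30 + 21 days = 2024-01-20

2024-01-20


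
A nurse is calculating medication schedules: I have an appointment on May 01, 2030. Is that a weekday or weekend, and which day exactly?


Date: 2030-05-01
January 1, 2030 is a Tuesday
Day of year: 121
Offset from Jan 1: 120 days
120 mod 7 = 1
Result: Wednesday

Wednesday


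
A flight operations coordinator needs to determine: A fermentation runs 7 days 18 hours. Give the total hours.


Days: 7
Extra hours: 18
Hours per day: 24
Days to hours: 7 x 24 = 168
Total: 168 + 18 = 186

186


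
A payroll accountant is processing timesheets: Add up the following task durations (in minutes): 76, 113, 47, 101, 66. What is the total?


Durations: 76, 113, 47, 101, 66
Running sum: 76
+ 113 = 189
+ 47 = 236
+ 101 = 337
+ 66 = 403
Total duration: 403 minutes
That is 6 hours and 43 minutes

403


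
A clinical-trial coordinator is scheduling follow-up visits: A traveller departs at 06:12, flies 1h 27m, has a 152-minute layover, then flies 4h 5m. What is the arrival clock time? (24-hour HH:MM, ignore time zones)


Depart: 06:12
Leg 1: +87 min -> 07:39
Layover: +152 min -> 10:11
Leg 2: +245 min -> 14:16
Total travel: 484 minutes = 8h 4m
Arrival: 14:16

14:16


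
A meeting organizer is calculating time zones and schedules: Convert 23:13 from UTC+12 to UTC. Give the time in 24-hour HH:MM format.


Local time: 23:13 at UTC+12 (offset 12h)
Target zone: UTC (offset 0h)
Difference: 0 - (12) = -12 hours
Calculation: 23 + (-12) = 11
Result: 11:13

11:13


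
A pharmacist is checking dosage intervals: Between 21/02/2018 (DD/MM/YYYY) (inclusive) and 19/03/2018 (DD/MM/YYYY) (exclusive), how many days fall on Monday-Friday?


Start: 2018-02-21 (Wednesday)
End (exclusive): 2018-03-19 (Monday)
Total calendar days: 26
Full weeks: 26 // 7 = 3 -> 15 weekdays
Remaining 5 days starting on Wednesday:
  Wed(w), Thu(w), Fri(w), Sat(-), Sun(-) -> 3 weekdays
Total business days: 15 + 3 = 18

18


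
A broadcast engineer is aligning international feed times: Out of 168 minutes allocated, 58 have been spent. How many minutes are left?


Total budget: 168 minutes
Time used: 58 minutes
Remaining: 168 - 58 = 110 minutes
Percent used: 34.5%
Percent remaining: 65.5%

110


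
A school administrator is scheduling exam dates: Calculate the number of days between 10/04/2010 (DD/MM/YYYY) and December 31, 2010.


Start: April 10, 2010
End: December 31, 2010
Days left in April: 20
May: 31
June: 30
July: 31
August: 31
... plus remaining months
Sum of remaining months: 245
Total: 20 + 245 = 265

265


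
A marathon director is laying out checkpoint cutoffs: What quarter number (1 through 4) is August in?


Month: August (month 8)
Q1: January-March (months 1-3)
Q2: April-June (months 4-6)
Q3: July-September (months 7-9)
Q4: October-December (months 10-12)
Month 8 falls in Q3

3


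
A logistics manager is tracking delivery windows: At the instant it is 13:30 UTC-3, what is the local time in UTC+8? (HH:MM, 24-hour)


Local time: 13:30 at UTC-3 (offset -3h)
Target zone: UTC+8 (offset 8h)
Difference: 8 - (-3) = 11 hours
Calculation: 13 + (11) = 24
Wraparound: (24) mod 24 = 0
Result: 00:30

00:30


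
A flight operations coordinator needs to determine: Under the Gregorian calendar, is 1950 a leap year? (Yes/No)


Year: 1950
Divisible by 4? 1950 / 4 = 487.5 -> No
Not divisible by 4, so NOT a leap year

No


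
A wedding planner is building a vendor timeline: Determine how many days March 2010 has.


Month: March
Year: 2010
March is a 31-day month
Total: 31 days

31


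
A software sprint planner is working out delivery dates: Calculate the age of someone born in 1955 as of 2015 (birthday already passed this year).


Birth year: 1955
Current year: 2015
Age = current year - birth year
Age = 2015 - 1955 = 60

60


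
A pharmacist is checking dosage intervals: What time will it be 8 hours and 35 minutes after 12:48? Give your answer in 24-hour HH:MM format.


Start time: 12:48
Adding: 8 hours 35 minutes
Minutes: 48 + 35 = 83
Minute overflow: 83 >= 60, so carry 1 hour, minutes = 23
Hours: 12 + 8 + 1 = 21
Result: 21:23

21:23


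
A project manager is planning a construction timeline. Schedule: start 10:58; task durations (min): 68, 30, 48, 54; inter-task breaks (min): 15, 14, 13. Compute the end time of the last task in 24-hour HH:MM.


Start: 10:58 = 658 min from midnight
  after task 1 (68 min): 12:06
  after break (15 min): 12:21
  after task 2 (30 min): 12:51
  after break (14 min): 13:05
  after task 3 (48 min): 13:53
  after break (13 min): 14:06
  after task 4 (54 min): 15:00
Total elapsed: 242 minutes
End time: 15:00

15:00


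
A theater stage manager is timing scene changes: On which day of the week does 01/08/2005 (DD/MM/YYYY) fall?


Date: 2005-08-01
January 1, 2005 is a Saturday
Day of year: 213
Offset from Jan 1: 212 days
212 mod 7 = 2
Result: Monday

Monday


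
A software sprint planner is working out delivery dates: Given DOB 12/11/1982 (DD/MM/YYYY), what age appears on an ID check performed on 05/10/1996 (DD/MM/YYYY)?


Birth: 1982-11-12
Reference: 1996-10-05
Year difference: 1996 - 1982 = 14
Has birthday (11-12) occurred by 10-05? No
Birthday not yet reached this year -> subtract 1
Age in full years: 13

13


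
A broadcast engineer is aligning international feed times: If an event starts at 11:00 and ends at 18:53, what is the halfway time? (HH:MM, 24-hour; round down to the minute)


Start time: 11:00 = 660 minutes from midnight
End time: 18:53 = 1133 minutes from midnight
Sum: 660 + 1133 = 1793
Midpoint: 1793 / 2 = 896 minutes
Convert: 896 / 60 = 14 hours, 56 minutes
Result: 14:56

14:56


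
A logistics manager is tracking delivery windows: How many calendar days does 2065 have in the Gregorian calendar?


Year: 2065
Check leap year rules:
Divisible by 4? No
2065 is not a leap year
Days: 365

365


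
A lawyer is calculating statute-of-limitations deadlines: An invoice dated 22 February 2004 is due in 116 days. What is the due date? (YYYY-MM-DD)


Start: 2004-02-22
Adding 116 days
Days remaining in February: 7
After February: 109 days still to add
March 2004: 31 days, 78 remaining
April 2004: 30 days, 48 remaining
May 2004: 31 days, 17 remaining
June 2004 has 30 days, need 17
Result: 2004-06-17

2004-06-17


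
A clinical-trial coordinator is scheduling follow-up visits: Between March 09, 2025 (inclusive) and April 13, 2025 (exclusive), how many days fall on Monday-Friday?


Start: 2025-03-09 (Sunday)
End (exclusive): 2025-04-13 (Sunday)
Total calendar days: 35
Full weeks: 35 // 7 = 5 -> 25 weekdays
Remaining 0 days starting on Sunday:
Total business days: 25 + 0 = 25

25


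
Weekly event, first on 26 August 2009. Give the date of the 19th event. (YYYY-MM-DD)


First occurrence: 2009-08-26 (occurrence 1)
Each occurrence is 7 days after the previous.
Occurrence 19 is 18 weeks after the first.
18 weeks = 126 days
2009-08-26 + 126 days = 2009-12-30

2009-12-30


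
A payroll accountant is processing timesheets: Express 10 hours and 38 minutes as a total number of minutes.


Hours: 10
Extra minutes: 38
Minutes per hour: 60
Hours to minutes: 10 x 60 = 600
Total: 600 + 38 = 638

638


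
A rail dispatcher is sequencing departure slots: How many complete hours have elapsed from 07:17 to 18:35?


Start: 07:17
End: 18:35
Hour difference: 18 - 7 = 11 hours
Minute difference: 35 - 17 = 18 minutes
Total minutes: 678
Complete hours: 678 / 60 = 11 (remainder 18)

11


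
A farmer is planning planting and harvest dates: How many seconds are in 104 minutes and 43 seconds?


Minutes: 104
Extra seconds: 43
Seconds per minute: 60
Minutes to seconds: 104 x 60 = 6240
Total: 6240 + 43 = 6283

6283


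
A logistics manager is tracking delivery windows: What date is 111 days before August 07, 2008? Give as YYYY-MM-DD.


Start: 2008-08-07
Subtracting 111 days
Days already passed in August: 7
After going back through August: 104 more days to subtract
July 2008: 31 days, 73 remaining
June 2008: 30 days, 43 remaining
May 2008: 31 days, 12 remaining
April 2008 has 30 days, need 12
Result: 2008-04-18

2008-04-18


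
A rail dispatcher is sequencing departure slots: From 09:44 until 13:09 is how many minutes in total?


Start time: 09:44 = 584 minutes from midnight
End time: 13:09 = 789 minutes from midnight
Difference: 789 - 584 = 205 minutes
That is 3 hours and 25 minutes

205


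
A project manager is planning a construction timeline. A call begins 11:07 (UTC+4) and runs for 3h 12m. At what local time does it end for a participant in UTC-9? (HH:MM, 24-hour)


Start: 11:07 in UTC+4
Step 1 - add duration:
  minutes: 7 + 12 = 19
  hours: 11 + 3 + 0 = 14
  end in UTC+4: 14:19
Step 2 - convert UTC+4 -> UTC-9:
  offset difference: -9 - (4) = -13 hours
  14 + (-13) = 1 -> mod 24 = 1
Result: 01:19 in UTC-9

01:19


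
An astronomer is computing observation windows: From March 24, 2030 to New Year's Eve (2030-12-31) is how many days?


Start: March 24, 2030
End: December 31, 2030
Days left in March: 7
April: 30
May: 31
June: 30
July: 31
... plus remaining months
Sum of remaining months: 275
Total: 7 + 275 = 282

282


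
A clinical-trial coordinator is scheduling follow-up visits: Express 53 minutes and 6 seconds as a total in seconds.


Minutes: 53
Seconds: 6
Convert minutes to seconds: 53 x 60 = 3180
Add remaining seconds: 3180 + 6 = 3186

3186


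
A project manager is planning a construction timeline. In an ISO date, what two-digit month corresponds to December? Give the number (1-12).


Calendar month order:
11. November
12. December <--
December is month number 12

12


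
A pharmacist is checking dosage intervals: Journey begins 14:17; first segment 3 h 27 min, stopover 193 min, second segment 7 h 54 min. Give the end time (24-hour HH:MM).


Depart: 14:17
Leg 1: +207 min -> 17:44
Layover: +193 min -> 20:57
Leg 2: +474 min -> 04:51
Total travel: 874 minutes = 14h 34m
Arrival: 04:51

04:51


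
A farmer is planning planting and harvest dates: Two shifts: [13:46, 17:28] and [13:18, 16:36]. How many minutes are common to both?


Interval A: [826, 1048] minutes from midnight
Interval B: [798, 996] minutes from midnight
Overlap start = max(826, 798) = 826
Overlap end = min(1048, 996) = 996
Overlap = 996 - 826 = 170 minutes

170


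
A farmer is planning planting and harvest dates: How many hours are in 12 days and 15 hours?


Days: 12
Extra hours: 15
Hours per day: 24
Days to hours: 12 x 24 = 288
Total: 288 + 15 = 303

303


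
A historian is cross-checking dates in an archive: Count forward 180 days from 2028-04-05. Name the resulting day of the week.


Start: 2028-04-05 (Wednesday)
Step 1 - find target date: add 180 days
  2028-04-05 + 180 days = 2028-10-02
Step 2 - day of week:
  180 mod 7 = 5
  Wednesday + 5 days -> Monday
Result: Monday (2028-10-02)

Monday


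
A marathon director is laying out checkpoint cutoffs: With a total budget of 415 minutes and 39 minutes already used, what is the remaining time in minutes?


Total budget: 415 minutes
Time used: 39 minutes
Remaining: 415 - 39 = 376 minutes
Percent used: 9.4%
Percent remaining: 90.6%

376


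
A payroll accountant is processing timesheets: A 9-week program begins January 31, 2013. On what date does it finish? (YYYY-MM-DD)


Start: 2013-01-31
Weeks to add: 9
Convert to days: 9 x 7 = 63 days
Add 63 days to 2013-01-31
Result: 2013-04-04

2013-04-04


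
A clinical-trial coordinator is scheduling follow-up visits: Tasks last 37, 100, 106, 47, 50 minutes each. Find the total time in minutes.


Durations: 37, 100, 106, 47, 50
Running sum: 37
+ 100 = 137
+ 106 = 243
+ 47 = 290
+ 50 = 340
Total duration: 340 minutes
That is 5 hours and 40 minutes

340


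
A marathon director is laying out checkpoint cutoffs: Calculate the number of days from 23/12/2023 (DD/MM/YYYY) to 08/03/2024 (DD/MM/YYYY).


Start date: 2023-12-23
End date: 2024-03-08
Dec 2023: +9 days
Jan 2024: +31 days
Feb 2024: +29 days
Mar 2024: +7 days
Total: 76 days

76


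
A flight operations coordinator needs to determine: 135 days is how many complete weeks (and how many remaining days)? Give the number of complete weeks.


Total days: 135
Days per week: 7
Division: 135 / 7 = 19 remainder 2
Complete weeks: 19
Remaining days: 2

19


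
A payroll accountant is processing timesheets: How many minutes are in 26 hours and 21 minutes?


Hours: 26
Minutes: 21
Convert hours to minutes: 26 x 60 = 1560
Add remaining minutes: 1560 + 21 = 1581

1581


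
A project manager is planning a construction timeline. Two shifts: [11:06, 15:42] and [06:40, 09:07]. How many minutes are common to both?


Interval A: [666, 942] minutes from midnight
Interval B: [400, 547] minutes from midnight
Overlap start = max(666, 400) = 666
Overlap end = min(942, 547) = 547
End <= start, so the intervals do not overlap: 0 minutes

0


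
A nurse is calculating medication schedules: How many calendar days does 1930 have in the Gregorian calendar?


Year: 1930
Check leap year rules:
Divisible by 4? No
1930 is not a leap year
Days: 365

365


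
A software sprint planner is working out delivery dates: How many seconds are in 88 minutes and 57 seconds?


Minutes: 88
Extra seconds: 57
Seconds per minute: 60
Minutes to seconds: 88 x 60 = 5280
Total: 5280 + 57 = 5337

5337


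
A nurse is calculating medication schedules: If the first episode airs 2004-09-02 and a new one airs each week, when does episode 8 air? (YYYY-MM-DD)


First occurrence: 2004-09-02 (occurrence 1)
Each occurrence is 7 days after the previous.
Occurrence 8 is 7 weeks after the first.
7 weeks = 49 days
2004-09-02 + 49 days = 2004-10-21

2004-10-21


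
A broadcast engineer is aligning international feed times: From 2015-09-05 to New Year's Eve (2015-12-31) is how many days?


Start: September 05, 2015
End: December 31, 2015
Days left in September: 25
October: 31
November: 30
December: 31
Sum of remaining months: 92
Total: 25 + 92 = 117

117


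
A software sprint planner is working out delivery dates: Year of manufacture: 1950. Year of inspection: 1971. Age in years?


Birth year: 1950
Current year: 1971
Age = current year - birth year
Age = 1971 - 1950 = 21

21


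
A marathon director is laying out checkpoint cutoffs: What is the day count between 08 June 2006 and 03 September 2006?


Start date: 2006-06-08
End date: 2006-09-03
Jun 2006: +23 days
Jul 2006: +31 days
Aug 2006: +31 days
Sep 2006: +2 days
Total: 87 days

87


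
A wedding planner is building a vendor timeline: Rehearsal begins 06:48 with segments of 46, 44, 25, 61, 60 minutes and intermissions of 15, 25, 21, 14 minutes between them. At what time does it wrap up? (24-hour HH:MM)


Start: 06:48 = 408 min from midnight
  after task 1 (46 min): 07:34
  after break (15 min): 07:49
  after task 2 (44 min): 08:33
  after break (25 min): 08:58
  after task 3 (25 min): 09:23
  after break (21 min): 09:44
  after task 4 (61 min): 10:45
  after break (14 min): 10:59
  after task 5 (60 min): 11:59
Total elapsed: 311 minutes
End time: 11:59

11:59


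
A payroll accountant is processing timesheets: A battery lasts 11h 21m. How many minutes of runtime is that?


Hours: 11
Extra minutes: 21
Minutes per hour: 60
Hours to minutes: 11 x 60 = 660
Total: 660 + 21 = 681

681


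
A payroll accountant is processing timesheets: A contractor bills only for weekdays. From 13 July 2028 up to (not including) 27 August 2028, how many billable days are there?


Start: 2028-07-13 (Thursday)
End (exclusive): 2028-08-27 (Sunday)
Total calendar days: 45
Full weeks: 45 // 7 = 6 -> 30 weekdays
Remaining 3 days starting on Thursday:
  Thu(w), Fri(w), Sat(-) -> 2 weekdays
Total business days: 30 + 2 = 32

32


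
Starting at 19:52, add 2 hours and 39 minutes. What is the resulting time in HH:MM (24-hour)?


Start time: 19:52
Adding: 2 hours 39 minutes
Minutes: 52 + 39 = 91
Minute overflow: 91 >= 60, so carry 1 hour, minutes = 31
Hours: 19 + 2 + 1 = 22
Result: 22:31

22:31


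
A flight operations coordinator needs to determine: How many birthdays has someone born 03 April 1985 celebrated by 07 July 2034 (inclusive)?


Birth: 1985-04-03
Reference: 2034-07-07
Year difference: 2034 - 1985 = 49
Has birthday (04-03) occurred by 07-07? Yes
Age in full years: 49

49


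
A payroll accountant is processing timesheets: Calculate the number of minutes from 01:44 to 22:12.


Start time: 01:44 = 104 minutes from midnight
End time: 22:12 = 1332 minutes from midnight
Difference: 1332 - 104 = 1228 minutes
That is 20 hours and 28 minutes

1228


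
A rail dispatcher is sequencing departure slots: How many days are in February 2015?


Month: February
Year: 2015
2015 is not a leap year
February has 28 days
Total: 28 days

28


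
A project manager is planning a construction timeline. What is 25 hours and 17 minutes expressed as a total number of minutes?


Hours: 25
Minutes: 17
Convert hours to minutes: 25 x 60 = 1500
Add remaining minutes: 1500 + 17 = 1517

1517


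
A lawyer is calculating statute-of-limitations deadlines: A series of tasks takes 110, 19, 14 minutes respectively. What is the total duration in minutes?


Durations: 110, 19, 14
Running sum: 110
+ 19 = 129
+ 14 = 143
Total duration: 143 minutes
That is 2 hours and 23 minutes

143


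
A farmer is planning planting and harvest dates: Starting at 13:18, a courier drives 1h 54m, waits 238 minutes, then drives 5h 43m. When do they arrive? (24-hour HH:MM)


Depart: 13:18
Leg 1: +114 min -> 15:12
Layover: +238 min -> 19:10
Leg 2: +343 min -> 00:53
Total travel: 695 minutes = 11h 35m
Arrival: 00:53

00:53


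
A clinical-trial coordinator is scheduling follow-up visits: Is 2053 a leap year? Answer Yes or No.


Year: 2053
Divisible by 4? 2053 / 4 = 513.25 -> No
Not divisible by 4, so NOT a leap year

No


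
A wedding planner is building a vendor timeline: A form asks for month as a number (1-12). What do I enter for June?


Calendar month order:
5. May
6. June <--
7. July
June is month number 6

6


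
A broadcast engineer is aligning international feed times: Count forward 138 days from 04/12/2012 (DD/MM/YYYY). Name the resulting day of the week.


Start: 2012-12-04 (Tuesday)
Step 1 - find target date: add 138 days
  2012-12-04 + 138 days = 2013-04-21
Step 2 - day of week:
  138 mod 7 = 5
  Tuesday + 5 days -> Sunday
Result: Sunday (2013-04-21)

Sunday


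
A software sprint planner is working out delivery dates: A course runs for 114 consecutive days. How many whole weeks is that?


Total days: 114
Days per week: 7
Division: 114 / 7 = 16 remainder 2
Complete weeks: 16
Remaining days: 2

16


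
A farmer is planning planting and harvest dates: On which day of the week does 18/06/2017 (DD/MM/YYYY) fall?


Date: 2017-06-18
January 1, 2017 is a Sunday
Day of year: 169
Offset from Jan 1: 168 days
168 mod 7 = 0
Result: Sunday

Sunday


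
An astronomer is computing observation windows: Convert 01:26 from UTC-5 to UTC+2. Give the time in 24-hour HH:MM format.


Local time: 01:26 at UTC-5 (offset -5h)
Target zone: UTC+2 (offset 2h)
Difference: 2 - (-5) = 7 hours
Calculation: 1 + (7) = 8
Result: 08:26

08:26


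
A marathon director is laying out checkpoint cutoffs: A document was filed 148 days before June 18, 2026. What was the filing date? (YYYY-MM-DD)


Start: 2026-06-18
Subtracting 148 days
Days already passed in June: 18
After going back through June: 130 more days to subtract
May 2026: 31 days, 99 remaining
April 2026: 30 days, 69 remaining
March 2026: 31 days, 38 remaining
February 2026: 28 days, 10 remaining
Result: 2026-01-21

2026-01-21


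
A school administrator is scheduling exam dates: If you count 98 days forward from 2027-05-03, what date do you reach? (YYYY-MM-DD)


Start: 2027-05-03
Adding 98 days
Days remaining in May: 28
After May: 70 days still to add
June 2027: 30 days, 40 remaining
July 2027: 31 days, 9 remaining
August 2027 has 31 days, need 9
Result: 2027-08-09

2027-08-09


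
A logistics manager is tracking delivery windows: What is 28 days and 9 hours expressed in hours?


Days: 28
Extra hours: 9
Hours per day: 24
Days to hours: 28 x 24 = 672
Total: 672 + 9 = 681

681


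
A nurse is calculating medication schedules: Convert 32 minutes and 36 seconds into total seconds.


Minutes: 32
Seconds: 36
Convert minutes to seconds: 32 x 60 = 1920
Add remaining seconds: 1920 + 36 = 1956

1956


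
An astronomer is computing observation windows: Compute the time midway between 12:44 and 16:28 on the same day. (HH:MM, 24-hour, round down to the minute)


Start time: 12:44 = 764 minutes from midnight
End time: 16:28 = 988 minutes from midnight
Sum: 764 + 988 = 1752
Midpoint: 1752 / 2 = 876 minutes
Convert: 876 / 60 = 14 hours, 36 minutes
Result: 14:36

14:36


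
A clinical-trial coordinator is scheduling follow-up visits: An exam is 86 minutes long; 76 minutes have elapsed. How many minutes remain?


Total budget: 86 minutes
Time used: 76 minutes
Remaining: 86 - 76 = 10 minutes
Percent used: 88.4%
Percent remaining: 11.6%

10


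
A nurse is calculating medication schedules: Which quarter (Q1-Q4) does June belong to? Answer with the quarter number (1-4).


Month: June (month 6)
Q1: January-March (months 1-3)
Q2: April-June (months 4-6)
Q3: July-September (months 7-9)
Q4: October-December (months 10-12)
Month 6 falls in Q2

2


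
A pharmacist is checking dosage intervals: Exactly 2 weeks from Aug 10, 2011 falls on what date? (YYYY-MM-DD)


Start: 2011-08-10
Weeks to add: 2
Convert to days: 2 x 7 = 14 days
Add 14 days to 2011-08-10
Result: 2011-08-24

2011-08-24


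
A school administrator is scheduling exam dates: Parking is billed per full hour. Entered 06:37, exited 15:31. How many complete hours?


Start: 06:37
End: 15:31
Hour difference: 15 - 6 = 9 hours
Minute difference: 31 - 37 = -6 minutes
Total minutes: 534
Complete hours: 534 / 60 = 8 (remainder 54)

8


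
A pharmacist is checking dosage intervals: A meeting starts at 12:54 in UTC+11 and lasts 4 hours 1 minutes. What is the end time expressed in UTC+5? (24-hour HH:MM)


Start: 12:54 in UTC+11
Step 1 - add duration:
  minutes: 54 + 1 = 55
  hours: 12 + 4 + 0 = 16
  end in UTC+11: 16:55
Step 2 - convert UTC+11 -> UTC+5:
  offset difference: 5 - (11) = -6 hours
  16 + (-6) = 10 -> mod 24 = 10
Result: 10:55 in UTC+5

10:55


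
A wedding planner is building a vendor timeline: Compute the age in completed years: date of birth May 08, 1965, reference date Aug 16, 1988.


Birth: 1965-05-08
Reference: 1988-08-16
Year difference: 1988 - 1965 = 23
Has birthday (05-08) occurred by 08-16? Yes
Age in full years: 23

23
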